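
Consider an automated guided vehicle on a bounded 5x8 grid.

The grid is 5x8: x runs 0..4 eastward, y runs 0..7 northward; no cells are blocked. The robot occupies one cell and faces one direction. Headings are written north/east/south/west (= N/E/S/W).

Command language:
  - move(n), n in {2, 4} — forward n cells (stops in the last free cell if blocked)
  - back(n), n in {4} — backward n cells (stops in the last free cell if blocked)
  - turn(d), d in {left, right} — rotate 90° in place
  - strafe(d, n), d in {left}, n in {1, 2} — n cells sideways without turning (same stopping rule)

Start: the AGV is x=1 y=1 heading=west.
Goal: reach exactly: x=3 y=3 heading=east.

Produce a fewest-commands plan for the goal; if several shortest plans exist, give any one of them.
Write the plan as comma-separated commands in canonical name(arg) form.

from: x=1 y=1 heading=west
1. turn(right) → x=1 y=1 heading=north
2. move(2) → x=1 y=3 heading=north
3. turn(right) → x=1 y=3 heading=east
4. move(2) → x=3 y=3 heading=east
nothing shorter than 4 reaches the goal.

turn(right), move(2), turn(right), move(2)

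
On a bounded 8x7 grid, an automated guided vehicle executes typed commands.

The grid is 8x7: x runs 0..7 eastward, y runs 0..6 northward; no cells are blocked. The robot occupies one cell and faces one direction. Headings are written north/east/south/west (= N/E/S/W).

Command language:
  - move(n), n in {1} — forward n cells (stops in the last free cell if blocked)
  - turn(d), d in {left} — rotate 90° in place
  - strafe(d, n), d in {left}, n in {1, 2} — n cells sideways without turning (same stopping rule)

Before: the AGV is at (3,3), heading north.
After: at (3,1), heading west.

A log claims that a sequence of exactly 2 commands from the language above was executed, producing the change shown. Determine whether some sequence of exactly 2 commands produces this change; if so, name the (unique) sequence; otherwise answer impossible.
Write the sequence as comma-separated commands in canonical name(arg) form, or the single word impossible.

turn(left), strafe(left, 2)

key: position moved to (3,1) AND the heading swung to W — translation plus rotation needed
from: at (3,3), heading north
[1] after turn(left): at (3,3), heading west
[2] after strafe(left, 2): at (3,1), heading west
all 16 alternatives checked — unique.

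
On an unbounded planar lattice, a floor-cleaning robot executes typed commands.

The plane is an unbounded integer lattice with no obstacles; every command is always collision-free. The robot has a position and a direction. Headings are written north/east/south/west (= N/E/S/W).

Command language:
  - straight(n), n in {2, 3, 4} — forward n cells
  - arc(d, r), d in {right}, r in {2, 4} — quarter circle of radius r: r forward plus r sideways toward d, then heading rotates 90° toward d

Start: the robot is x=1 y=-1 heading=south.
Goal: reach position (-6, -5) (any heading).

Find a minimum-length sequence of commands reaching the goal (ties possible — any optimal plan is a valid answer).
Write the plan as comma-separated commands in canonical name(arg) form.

arc(right, 4), straight(3)

initial: x=1 y=-1 heading=south
1. arc(right, 4) → x=-3 y=-5 heading=west
2. straight(3) → x=-6 y=-5 heading=west
minimal: 2 command(s), checked below 2.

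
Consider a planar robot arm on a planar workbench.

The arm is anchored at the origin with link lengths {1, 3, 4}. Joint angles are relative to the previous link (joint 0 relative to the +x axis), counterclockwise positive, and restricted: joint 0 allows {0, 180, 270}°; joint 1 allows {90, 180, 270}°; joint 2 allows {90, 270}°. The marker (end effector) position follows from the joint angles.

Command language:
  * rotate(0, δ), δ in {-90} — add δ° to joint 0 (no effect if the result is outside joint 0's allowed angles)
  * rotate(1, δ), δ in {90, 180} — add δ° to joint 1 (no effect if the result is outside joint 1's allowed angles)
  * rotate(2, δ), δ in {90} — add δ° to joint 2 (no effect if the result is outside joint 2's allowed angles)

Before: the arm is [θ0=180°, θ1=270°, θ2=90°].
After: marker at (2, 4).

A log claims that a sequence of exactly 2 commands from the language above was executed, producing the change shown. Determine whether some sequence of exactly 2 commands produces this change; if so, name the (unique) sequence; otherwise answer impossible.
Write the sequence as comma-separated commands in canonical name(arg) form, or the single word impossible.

key: order matters: swapping rotate(1, 180) and rotate(1, 90) lands elsewhere
from: [θ0=180°, θ1=270°, θ2=90°]
t=1 rotate(1, 180) ⇒ [θ0=180°, θ1=90°, θ2=90°]
t=2 rotate(1, 90) ⇒ [θ0=180°, θ1=180°, θ2=90°]
uniquely the one of 16 2-step routes that fits.

rotate(1, 180), rotate(1, 90)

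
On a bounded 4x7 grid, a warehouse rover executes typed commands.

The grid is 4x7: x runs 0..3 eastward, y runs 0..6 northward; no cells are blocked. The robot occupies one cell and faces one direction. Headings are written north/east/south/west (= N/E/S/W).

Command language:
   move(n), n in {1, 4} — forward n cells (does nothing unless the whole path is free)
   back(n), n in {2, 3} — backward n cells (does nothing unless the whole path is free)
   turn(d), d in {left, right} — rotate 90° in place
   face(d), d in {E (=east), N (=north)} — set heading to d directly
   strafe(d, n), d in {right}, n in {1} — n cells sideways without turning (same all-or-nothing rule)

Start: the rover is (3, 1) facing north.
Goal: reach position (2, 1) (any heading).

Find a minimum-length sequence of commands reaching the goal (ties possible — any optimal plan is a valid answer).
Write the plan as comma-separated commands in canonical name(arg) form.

turn(left), move(1)

start: (3, 1) facing north
t=1 turn(left) ⇒ (3, 1) facing west
t=2 move(1) ⇒ (2, 1) facing west
nothing shorter than 2 reaches the goal.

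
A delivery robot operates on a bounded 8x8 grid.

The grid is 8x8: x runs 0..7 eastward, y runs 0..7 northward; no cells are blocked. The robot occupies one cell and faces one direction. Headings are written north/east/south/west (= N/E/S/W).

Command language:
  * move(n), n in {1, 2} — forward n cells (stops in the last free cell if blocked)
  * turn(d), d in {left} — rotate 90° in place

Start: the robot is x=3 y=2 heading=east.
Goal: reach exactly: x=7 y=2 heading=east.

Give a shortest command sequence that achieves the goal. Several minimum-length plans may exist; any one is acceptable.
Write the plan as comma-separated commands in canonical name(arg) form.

move(2), move(2)

initial: x=3 y=2 heading=east
t=1 move(2) ⇒ x=5 y=2 heading=east
t=2 move(2) ⇒ x=7 y=2 heading=east
shorter routes all fall short; 2 is best.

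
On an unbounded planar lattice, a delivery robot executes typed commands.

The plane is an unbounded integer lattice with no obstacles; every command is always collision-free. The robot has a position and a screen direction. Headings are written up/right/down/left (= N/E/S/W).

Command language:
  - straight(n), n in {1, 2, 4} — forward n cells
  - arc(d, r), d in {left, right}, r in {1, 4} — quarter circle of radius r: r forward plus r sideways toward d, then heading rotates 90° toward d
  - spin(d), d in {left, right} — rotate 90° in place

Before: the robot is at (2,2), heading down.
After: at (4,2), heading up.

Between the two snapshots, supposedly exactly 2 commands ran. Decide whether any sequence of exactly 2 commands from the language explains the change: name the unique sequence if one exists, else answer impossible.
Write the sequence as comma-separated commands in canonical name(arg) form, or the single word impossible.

arc(left, 1), arc(left, 1)

key: position moved to (4,2) AND the heading swung to N — translation plus rotation needed
from: at (2,2), heading down
1. arc(left, 1) → at (3,1), heading right
2. arc(left, 1) → at (4,2), heading up
no rival 2-sequence matches.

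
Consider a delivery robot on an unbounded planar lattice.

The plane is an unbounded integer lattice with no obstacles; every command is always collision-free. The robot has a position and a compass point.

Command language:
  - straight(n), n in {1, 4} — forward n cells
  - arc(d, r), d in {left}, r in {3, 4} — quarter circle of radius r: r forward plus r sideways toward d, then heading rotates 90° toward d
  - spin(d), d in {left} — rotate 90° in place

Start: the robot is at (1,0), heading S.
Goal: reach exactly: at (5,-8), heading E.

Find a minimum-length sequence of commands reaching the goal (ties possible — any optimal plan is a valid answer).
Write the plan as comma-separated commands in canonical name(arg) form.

begin: at (1,0), heading S
t=1 straight(4) ⇒ at (1,-4), heading S
t=2 arc(left, 4) ⇒ at (5,-8), heading E
minimal: 2 command(s), checked below 2.

straight(4), arc(left, 4)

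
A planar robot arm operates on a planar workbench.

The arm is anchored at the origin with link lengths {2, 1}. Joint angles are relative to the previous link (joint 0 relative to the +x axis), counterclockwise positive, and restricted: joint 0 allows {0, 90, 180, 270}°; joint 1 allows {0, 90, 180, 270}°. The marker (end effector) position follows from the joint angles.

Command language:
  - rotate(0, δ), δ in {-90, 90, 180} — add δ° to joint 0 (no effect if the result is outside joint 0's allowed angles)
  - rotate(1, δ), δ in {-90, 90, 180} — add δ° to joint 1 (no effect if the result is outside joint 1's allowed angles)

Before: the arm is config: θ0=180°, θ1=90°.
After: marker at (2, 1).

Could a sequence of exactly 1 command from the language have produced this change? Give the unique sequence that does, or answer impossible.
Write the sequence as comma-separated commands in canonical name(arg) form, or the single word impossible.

from: config: θ0=180°, θ1=90°
t=1 rotate(0, 180) ⇒ config: θ0=0°, θ1=90°
no rival 1-sequence matches.

rotate(0, 180)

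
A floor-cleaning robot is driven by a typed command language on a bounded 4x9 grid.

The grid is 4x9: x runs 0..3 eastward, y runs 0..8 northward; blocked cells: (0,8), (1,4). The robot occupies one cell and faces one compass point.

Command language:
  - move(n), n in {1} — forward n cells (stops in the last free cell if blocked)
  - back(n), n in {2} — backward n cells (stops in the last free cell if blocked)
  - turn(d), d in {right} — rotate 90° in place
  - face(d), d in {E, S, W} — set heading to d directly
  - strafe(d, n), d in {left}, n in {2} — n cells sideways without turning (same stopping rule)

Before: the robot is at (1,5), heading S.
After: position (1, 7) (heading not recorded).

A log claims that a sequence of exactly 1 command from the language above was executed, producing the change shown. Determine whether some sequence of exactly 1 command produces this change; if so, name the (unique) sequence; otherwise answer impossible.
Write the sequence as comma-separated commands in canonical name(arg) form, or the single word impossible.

from: at (1,5), heading S
t=1 back(2) ⇒ at (1,7), heading S
uniquely the one of 7 1-step routes that fits.

back(2)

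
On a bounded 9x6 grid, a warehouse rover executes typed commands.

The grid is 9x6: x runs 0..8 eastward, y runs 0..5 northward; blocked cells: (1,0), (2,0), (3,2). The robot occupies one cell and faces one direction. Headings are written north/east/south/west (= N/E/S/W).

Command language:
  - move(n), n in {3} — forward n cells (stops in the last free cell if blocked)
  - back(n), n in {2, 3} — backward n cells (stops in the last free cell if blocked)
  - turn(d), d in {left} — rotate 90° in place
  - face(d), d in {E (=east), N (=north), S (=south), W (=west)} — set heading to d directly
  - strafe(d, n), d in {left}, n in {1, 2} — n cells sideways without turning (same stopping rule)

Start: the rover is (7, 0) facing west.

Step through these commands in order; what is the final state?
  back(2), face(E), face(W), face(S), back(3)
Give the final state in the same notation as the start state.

initial: (7, 0) facing west
step 1 (back(2)): (8, 0) facing west
step 2 (face(E)): (8, 0) facing east
step 3 (face(W)): (8, 0) facing west
step 4 (face(S)): (8, 0) facing south
step 5 (back(3)): (8, 3) facing south

(8, 3) facing south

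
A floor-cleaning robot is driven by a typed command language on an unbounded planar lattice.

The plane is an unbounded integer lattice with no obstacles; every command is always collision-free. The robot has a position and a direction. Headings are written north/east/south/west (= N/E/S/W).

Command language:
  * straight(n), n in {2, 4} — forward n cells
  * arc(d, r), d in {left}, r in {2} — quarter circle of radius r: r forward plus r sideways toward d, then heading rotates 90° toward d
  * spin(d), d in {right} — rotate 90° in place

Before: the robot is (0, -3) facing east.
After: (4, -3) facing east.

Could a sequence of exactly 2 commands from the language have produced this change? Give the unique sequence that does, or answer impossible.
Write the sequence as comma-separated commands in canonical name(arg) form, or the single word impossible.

key: heading stays E — no command in the sequence turns
t0: (0, -3) facing east
step 1 (straight(2)): (2, -3) facing east
step 2 (straight(2)): (4, -3) facing east
no other 2-command option fits: unique.

straight(2), straight(2)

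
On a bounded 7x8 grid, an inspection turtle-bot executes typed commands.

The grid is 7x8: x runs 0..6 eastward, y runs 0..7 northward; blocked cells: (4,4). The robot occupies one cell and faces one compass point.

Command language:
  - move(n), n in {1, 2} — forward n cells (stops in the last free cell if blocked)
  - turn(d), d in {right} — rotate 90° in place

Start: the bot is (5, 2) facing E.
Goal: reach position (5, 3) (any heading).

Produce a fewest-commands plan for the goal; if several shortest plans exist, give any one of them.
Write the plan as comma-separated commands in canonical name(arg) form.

t0: (5, 2) facing E
step 1 (turn(right)): (5, 2) facing S
step 2 (turn(right)): (5, 2) facing W
step 3 (turn(right)): (5, 2) facing N
step 4 (move(1)): (5, 3) facing N
shorter routes all fall short; 4 is best.

turn(right), turn(right), turn(right), move(1)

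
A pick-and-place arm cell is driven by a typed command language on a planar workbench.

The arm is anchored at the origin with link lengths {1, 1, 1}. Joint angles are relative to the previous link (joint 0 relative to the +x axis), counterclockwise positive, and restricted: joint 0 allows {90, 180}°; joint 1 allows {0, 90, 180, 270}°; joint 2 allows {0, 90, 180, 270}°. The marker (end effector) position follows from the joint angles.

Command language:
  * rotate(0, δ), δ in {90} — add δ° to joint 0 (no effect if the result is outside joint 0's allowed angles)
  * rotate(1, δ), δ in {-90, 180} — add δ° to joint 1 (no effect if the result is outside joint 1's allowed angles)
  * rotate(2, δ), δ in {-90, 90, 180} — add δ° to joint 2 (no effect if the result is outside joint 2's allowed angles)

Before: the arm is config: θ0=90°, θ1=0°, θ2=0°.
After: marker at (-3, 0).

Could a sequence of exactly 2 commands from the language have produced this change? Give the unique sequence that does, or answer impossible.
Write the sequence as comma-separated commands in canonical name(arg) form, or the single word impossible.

initial: config: θ0=90°, θ1=0°, θ2=0°
step 1 (rotate(0, 90)): config: θ0=180°, θ1=0°, θ2=0°
step 2 (rotate(0, 90)): config: θ0=180°, θ1=0°, θ2=0°
no other 2-command option fits: unique.

rotate(0, 90), rotate(0, 90)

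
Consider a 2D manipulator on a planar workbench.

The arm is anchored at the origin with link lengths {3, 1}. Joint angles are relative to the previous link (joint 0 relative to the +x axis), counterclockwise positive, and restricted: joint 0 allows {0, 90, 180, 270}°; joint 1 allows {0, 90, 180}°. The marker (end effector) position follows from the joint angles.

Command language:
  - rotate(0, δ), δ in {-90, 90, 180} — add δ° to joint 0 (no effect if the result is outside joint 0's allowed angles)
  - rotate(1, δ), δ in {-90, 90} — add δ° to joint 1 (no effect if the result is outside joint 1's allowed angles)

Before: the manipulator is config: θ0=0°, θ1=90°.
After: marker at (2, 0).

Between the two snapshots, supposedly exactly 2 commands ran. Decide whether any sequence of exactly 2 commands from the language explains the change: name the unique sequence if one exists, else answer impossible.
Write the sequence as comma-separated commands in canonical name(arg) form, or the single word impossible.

from: config: θ0=0°, θ1=90°
1. rotate(1, 90) → config: θ0=0°, θ1=180°
2. rotate(1, 90) → config: θ0=0°, θ1=180°
no rival 2-sequence matches.

rotate(1, 90), rotate(1, 90)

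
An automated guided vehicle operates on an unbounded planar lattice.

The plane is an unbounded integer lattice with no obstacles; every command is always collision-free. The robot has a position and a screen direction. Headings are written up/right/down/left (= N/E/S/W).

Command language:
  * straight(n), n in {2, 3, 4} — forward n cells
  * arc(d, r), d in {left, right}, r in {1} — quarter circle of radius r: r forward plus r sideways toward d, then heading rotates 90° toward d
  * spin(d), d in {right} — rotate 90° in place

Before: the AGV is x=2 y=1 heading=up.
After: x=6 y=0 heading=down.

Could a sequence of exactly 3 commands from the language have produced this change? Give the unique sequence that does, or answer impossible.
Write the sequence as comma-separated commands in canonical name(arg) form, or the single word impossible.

spin(right), straight(3), arc(right, 1)

key: cell and facing (now S) both changed — the 3 commands mix motion and turning
start: x=2 y=1 heading=up
t=1 spin(right) ⇒ x=2 y=1 heading=right
t=2 straight(3) ⇒ x=5 y=1 heading=right
t=3 arc(right, 1) ⇒ x=6 y=0 heading=down
all 216 alternatives checked — unique.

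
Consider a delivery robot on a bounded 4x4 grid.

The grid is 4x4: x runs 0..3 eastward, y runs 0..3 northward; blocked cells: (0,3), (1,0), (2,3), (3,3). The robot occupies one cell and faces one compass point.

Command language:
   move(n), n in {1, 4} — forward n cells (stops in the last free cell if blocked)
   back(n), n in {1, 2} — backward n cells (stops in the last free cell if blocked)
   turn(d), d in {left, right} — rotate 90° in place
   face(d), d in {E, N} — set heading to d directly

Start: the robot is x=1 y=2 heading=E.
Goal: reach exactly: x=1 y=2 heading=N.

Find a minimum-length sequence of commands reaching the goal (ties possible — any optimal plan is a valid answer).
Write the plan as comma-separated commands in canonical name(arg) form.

turn(left)

initial: x=1 y=2 heading=E
t=1 turn(left) ⇒ x=1 y=2 heading=N
no 0-step plan works, so 1 is optimal.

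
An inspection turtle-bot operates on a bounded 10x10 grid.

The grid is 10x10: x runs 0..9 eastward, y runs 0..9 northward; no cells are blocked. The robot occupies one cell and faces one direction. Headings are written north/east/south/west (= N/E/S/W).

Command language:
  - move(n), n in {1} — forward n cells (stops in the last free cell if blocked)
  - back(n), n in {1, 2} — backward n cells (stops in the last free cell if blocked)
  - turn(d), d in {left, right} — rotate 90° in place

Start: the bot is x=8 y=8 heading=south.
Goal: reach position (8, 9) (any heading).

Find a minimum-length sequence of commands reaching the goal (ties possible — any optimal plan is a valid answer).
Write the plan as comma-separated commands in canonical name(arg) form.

back(2)

start: x=8 y=8 heading=south
1. back(2) → x=8 y=9 heading=south
minimal: 1 command(s), checked below 1.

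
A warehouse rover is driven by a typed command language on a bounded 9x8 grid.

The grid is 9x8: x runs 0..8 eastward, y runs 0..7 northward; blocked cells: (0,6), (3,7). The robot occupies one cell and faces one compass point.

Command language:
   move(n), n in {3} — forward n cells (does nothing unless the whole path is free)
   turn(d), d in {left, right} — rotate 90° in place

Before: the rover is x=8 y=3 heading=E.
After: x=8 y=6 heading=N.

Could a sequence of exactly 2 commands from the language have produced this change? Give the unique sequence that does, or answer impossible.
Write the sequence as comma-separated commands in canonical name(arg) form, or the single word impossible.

key: position moved to (8,6) AND the heading swung to N — translation plus rotation needed
initial: x=8 y=3 heading=E
t=1 turn(left) ⇒ x=8 y=3 heading=N
t=2 move(3) ⇒ x=8 y=6 heading=N
no other 2-command option fits: unique.

turn(left), move(3)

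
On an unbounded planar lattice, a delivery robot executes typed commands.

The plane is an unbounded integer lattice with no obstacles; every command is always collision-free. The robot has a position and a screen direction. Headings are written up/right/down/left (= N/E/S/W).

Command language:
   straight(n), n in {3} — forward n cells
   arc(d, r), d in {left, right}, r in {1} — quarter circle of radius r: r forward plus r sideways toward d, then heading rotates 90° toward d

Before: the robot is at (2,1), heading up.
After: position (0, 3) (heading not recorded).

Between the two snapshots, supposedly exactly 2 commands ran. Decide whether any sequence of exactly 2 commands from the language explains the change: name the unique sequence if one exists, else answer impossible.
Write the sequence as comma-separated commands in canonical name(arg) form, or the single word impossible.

arc(left, 1), arc(right, 1)

key: order matters: swapping arc(left, 1) and arc(right, 1) lands elsewhere
start: at (2,1), heading up
t=1 arc(left, 1) ⇒ at (1,2), heading left
t=2 arc(right, 1) ⇒ at (0,3), heading up
all 9 alternatives checked — unique.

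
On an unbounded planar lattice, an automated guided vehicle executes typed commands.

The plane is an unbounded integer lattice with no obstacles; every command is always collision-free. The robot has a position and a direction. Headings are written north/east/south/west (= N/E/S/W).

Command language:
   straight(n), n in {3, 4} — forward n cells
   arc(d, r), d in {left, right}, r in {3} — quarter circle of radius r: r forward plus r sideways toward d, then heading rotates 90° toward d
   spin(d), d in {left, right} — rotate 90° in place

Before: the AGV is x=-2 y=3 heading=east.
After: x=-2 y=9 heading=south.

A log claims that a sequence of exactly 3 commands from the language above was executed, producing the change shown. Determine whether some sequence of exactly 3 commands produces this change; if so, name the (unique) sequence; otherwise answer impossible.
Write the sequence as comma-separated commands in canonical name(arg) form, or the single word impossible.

key: cell and facing (now S) both changed — the 3 commands mix motion and turning
initial: x=-2 y=3 heading=east
step 1 (arc(left, 3)): x=1 y=6 heading=north
step 2 (arc(left, 3)): x=-2 y=9 heading=west
step 3 (spin(left)): x=-2 y=9 heading=south
all 216 alternatives checked — unique.

arc(left, 3), arc(left, 3), spin(left)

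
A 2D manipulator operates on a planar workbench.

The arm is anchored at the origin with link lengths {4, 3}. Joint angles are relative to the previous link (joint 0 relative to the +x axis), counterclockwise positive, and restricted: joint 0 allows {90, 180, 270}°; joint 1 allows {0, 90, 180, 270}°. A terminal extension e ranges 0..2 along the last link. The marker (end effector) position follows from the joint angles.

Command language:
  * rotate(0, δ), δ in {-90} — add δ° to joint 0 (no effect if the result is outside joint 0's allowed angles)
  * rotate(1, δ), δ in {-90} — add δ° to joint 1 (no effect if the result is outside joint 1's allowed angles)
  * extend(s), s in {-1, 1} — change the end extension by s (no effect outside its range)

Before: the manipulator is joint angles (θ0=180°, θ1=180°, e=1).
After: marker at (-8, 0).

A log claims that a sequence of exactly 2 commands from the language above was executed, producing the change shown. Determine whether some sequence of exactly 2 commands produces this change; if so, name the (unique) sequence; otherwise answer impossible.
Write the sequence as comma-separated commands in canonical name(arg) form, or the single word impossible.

rotate(1, -90), rotate(1, -90)

begin: joint angles (θ0=180°, θ1=180°, e=1)
1. rotate(1, -90) → joint angles (θ0=180°, θ1=90°, e=1)
2. rotate(1, -90) → joint angles (θ0=180°, θ1=0°, e=1)
no other 2-command option fits: unique.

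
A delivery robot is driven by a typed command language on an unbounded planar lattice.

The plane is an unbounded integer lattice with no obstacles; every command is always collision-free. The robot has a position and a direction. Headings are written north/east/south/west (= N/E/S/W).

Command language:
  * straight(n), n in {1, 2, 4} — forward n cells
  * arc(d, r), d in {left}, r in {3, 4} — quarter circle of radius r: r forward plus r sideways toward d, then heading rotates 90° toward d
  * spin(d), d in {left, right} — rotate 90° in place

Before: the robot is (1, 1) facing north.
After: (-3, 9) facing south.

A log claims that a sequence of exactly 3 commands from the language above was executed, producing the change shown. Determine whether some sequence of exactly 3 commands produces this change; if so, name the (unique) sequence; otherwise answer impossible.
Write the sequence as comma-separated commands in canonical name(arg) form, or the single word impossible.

key: order matters: swapping straight(4) and spin(left) lands elsewhere
begin: (1, 1) facing north
t=1 straight(4) ⇒ (1, 5) facing north
t=2 arc(left, 4) ⇒ (-3, 9) facing west
t=3 spin(left) ⇒ (-3, 9) facing south
no rival 3-sequence matches.

straight(4), arc(left, 4), spin(left)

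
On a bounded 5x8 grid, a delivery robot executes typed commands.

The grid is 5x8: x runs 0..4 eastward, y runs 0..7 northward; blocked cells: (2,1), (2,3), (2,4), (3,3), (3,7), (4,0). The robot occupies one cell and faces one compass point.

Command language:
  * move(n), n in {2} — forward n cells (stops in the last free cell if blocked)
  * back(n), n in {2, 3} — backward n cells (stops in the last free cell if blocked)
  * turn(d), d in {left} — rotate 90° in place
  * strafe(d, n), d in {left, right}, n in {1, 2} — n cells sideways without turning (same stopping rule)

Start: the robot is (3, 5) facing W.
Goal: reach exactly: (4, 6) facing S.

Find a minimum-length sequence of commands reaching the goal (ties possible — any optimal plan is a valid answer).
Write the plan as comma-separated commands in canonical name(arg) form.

strafe(right, 1), turn(left), strafe(left, 1)

begin: (3, 5) facing W
step 1 (strafe(right, 1)): (3, 6) facing W
step 2 (turn(left)): (3, 6) facing S
step 3 (strafe(left, 1)): (4, 6) facing S
minimal: 3 command(s), checked below 3.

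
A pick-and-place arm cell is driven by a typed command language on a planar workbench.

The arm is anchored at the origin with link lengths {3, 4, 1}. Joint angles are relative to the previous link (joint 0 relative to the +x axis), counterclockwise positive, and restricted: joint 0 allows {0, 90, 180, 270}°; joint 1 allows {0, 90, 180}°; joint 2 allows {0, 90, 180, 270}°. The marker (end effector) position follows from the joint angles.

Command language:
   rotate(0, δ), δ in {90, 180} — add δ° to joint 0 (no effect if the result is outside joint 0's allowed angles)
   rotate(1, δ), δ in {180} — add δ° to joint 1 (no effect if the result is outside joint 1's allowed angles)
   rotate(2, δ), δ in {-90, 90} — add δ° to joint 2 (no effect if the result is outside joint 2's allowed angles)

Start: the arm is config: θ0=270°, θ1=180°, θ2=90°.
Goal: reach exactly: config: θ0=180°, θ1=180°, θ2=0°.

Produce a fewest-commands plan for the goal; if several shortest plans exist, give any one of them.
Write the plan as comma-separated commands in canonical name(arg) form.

rotate(2, -90), rotate(0, 90), rotate(0, 180)

t0: config: θ0=270°, θ1=180°, θ2=90°
step 1 (rotate(2, -90)): config: θ0=270°, θ1=180°, θ2=0°
step 2 (rotate(0, 90)): config: θ0=0°, θ1=180°, θ2=0°
step 3 (rotate(0, 180)): config: θ0=180°, θ1=180°, θ2=0°
nothing shorter than 3 reaches the goal.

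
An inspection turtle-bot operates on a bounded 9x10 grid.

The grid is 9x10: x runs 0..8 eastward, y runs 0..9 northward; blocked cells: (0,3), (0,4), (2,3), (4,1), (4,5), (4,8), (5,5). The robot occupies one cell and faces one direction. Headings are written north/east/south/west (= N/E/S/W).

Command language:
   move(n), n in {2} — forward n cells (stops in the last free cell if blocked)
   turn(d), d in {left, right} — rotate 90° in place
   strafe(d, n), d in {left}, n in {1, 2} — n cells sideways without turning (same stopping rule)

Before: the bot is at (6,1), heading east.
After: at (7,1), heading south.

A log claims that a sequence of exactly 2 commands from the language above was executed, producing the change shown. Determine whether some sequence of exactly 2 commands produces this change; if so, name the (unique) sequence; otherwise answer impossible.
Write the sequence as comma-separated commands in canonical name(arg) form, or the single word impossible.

turn(right), strafe(left, 1)

key: cell and facing (now S) both changed — the 2 commands mix motion and turning
start: at (6,1), heading east
1. turn(right) → at (6,1), heading south
2. strafe(left, 1) → at (7,1), heading south
all 25 alternatives checked — unique.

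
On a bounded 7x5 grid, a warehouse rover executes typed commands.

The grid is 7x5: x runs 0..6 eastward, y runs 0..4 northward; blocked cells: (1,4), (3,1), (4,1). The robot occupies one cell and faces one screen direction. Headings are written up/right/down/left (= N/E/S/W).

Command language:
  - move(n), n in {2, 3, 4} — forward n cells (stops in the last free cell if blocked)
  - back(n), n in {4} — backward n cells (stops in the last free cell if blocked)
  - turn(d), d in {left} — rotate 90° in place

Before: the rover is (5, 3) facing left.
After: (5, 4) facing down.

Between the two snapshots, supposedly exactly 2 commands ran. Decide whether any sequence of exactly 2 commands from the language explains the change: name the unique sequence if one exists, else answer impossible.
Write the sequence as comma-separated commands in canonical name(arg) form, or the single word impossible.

turn(left), back(4)

key: position moved to (5,4) AND the heading swung to S — translation plus rotation needed
from: (5, 3) facing left
1. turn(left) → (5, 3) facing down
2. back(4) → (5, 4) facing down
uniquely the one of 25 2-step routes that fits.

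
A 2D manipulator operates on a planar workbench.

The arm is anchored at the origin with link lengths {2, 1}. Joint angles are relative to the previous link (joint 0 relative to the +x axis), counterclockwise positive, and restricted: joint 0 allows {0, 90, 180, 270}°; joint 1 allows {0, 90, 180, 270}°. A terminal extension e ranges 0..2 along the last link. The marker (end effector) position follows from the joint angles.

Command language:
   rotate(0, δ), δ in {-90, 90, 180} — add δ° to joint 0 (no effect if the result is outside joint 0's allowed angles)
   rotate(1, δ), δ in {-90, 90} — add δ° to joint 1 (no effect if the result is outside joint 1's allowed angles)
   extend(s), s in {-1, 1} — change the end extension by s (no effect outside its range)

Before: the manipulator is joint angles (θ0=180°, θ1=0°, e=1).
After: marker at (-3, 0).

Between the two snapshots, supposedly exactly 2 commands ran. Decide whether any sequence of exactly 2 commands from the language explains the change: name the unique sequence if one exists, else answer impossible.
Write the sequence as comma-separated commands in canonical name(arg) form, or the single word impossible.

start: joint angles (θ0=180°, θ1=0°, e=1)
1. extend(-1) → joint angles (θ0=180°, θ1=0°, e=0)
2. extend(-1) → joint angles (θ0=180°, θ1=0°, e=0)
no other 2-command option fits: unique.

extend(-1), extend(-1)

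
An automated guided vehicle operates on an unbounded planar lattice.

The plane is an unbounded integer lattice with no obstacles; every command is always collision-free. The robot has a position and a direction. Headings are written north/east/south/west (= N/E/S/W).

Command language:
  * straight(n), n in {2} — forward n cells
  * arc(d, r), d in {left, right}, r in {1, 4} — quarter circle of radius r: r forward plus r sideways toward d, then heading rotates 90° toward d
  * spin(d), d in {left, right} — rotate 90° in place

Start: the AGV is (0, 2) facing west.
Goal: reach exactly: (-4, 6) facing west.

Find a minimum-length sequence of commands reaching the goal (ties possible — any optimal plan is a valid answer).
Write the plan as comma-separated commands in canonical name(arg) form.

from: (0, 2) facing west
t=1 spin(right) ⇒ (0, 2) facing north
t=2 arc(left, 4) ⇒ (-4, 6) facing west
minimal: 2 command(s), checked below 2.

spin(right), arc(left, 4)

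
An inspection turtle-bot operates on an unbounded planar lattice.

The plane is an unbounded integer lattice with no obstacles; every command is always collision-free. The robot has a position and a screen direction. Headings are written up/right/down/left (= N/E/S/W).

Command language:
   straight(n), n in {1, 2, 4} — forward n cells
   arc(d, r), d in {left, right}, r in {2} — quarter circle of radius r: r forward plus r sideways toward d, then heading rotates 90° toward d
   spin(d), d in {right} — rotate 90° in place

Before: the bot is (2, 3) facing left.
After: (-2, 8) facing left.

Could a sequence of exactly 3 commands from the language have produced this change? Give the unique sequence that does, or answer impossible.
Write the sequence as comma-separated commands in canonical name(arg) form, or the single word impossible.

arc(right, 2), straight(1), arc(left, 2)

key: still facing W at the end — net rotation zero over 3 steps
begin: (2, 3) facing left
step 1 (arc(right, 2)): (0, 5) facing up
step 2 (straight(1)): (0, 6) facing up
step 3 (arc(left, 2)): (-2, 8) facing left
uniquely the one of 216 3-step routes that fits.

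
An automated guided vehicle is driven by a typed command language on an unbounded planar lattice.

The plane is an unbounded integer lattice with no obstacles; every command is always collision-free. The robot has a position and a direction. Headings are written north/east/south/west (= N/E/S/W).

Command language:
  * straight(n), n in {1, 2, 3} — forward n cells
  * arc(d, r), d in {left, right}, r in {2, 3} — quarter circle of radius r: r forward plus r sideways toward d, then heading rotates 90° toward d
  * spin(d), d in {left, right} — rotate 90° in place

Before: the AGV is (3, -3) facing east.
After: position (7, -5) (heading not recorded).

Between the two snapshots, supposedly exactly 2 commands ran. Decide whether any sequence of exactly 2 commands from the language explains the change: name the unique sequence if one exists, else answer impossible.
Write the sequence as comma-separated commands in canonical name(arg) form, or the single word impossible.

key: order matters: swapping straight(2) and arc(right, 2) lands elsewhere
t0: (3, -3) facing east
t=1 straight(2) ⇒ (5, -3) facing east
t=2 arc(right, 2) ⇒ (7, -5) facing south
uniquely the one of 81 2-step routes that fits.

straight(2), arc(right, 2)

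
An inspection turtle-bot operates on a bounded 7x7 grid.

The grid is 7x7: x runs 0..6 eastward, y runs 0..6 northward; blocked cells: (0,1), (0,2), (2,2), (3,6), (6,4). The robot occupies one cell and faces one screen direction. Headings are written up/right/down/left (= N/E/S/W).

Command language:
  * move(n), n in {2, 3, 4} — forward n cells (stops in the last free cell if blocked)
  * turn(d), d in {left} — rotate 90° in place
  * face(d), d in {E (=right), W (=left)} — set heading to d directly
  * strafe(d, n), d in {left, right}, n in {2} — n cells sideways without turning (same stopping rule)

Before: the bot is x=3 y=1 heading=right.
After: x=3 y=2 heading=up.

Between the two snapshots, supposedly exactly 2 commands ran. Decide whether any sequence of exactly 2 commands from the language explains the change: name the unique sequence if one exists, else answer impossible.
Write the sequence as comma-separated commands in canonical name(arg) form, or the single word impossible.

impossible

all 64 sequences checked — none match.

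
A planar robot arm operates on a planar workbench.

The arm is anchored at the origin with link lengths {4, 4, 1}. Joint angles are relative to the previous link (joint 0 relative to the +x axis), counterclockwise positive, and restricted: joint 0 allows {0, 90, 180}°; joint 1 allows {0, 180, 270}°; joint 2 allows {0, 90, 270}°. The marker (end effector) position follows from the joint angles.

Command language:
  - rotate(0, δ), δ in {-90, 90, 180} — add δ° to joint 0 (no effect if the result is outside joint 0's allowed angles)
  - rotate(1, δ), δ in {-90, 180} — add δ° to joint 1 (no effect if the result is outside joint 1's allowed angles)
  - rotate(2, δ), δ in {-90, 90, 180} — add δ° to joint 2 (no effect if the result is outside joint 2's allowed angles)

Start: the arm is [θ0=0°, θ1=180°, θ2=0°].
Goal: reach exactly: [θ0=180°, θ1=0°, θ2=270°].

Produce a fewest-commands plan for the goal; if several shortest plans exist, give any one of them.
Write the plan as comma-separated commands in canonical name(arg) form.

rotate(2, -90), rotate(1, 180), rotate(0, 180)

start: [θ0=0°, θ1=180°, θ2=0°]
t=1 rotate(2, -90) ⇒ [θ0=0°, θ1=180°, θ2=270°]
t=2 rotate(1, 180) ⇒ [θ0=0°, θ1=0°, θ2=270°]
t=3 rotate(0, 180) ⇒ [θ0=180°, θ1=0°, θ2=270°]
no 2-step plan works, so 3 is optimal.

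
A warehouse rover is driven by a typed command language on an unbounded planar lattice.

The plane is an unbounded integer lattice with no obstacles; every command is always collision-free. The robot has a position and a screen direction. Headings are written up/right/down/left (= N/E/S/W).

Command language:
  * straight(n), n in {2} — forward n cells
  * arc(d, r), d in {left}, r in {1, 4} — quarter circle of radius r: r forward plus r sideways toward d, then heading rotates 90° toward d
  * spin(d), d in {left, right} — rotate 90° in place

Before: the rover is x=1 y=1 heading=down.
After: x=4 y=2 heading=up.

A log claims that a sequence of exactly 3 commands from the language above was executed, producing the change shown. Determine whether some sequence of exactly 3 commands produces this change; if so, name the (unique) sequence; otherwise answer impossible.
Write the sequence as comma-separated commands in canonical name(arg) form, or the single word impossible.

key: cell and facing (now N) both changed — the 3 commands mix motion and turning
initial: x=1 y=1 heading=down
t=1 spin(left) ⇒ x=1 y=1 heading=right
t=2 straight(2) ⇒ x=3 y=1 heading=right
t=3 arc(left, 1) ⇒ x=4 y=2 heading=up
no rival 3-sequence matches.

spin(left), straight(2), arc(left, 1)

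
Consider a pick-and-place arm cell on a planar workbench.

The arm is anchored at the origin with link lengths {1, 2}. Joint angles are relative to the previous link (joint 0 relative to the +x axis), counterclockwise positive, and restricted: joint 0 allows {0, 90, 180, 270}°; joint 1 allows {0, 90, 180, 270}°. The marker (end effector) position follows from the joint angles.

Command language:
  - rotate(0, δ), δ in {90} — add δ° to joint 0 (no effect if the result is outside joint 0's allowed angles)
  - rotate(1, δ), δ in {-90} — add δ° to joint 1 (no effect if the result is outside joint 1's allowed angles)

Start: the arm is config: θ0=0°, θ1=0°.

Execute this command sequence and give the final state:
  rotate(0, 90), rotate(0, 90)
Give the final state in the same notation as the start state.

config: θ0=180°, θ1=0°

initial: config: θ0=0°, θ1=0°
1. rotate(0, 90) → config: θ0=90°, θ1=0°
2. rotate(0, 90) → config: θ0=180°, θ1=0°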